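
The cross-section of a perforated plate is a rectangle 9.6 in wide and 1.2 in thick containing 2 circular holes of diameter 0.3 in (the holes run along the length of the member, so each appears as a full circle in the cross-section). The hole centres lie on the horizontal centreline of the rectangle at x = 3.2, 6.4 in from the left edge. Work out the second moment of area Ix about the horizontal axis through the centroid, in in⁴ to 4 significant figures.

Ix ≈ 1.382 in⁴

Treat the section as a set of non-overlapping primitives; coordinates are from the bounding-box lower-left.
Plate: 9.6 × 1.2, A = 11.52 in², y = 0.6 in, Ī = 1.3824 in⁴.
Hole 1 (subtracted): ⌀0.3, A = 0.0706858 in², y = 0.6 in, Ī = 0.000397608 in⁴.
Hole 2 (subtracted): ⌀0.3, A = 0.0706858 in², y = 0.6 in, Ī = 0.000397608 in⁴.
By symmetry the centroid is at mid-height, ȳ = 0.6 in.
All pieces are centred on the horizontal axis through the centroid, so I = ΣĪ (holes subtracted) = 1.3816 in⁴.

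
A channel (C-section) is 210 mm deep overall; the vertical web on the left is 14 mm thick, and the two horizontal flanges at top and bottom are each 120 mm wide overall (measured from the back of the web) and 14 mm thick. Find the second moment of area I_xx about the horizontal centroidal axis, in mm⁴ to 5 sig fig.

Split into non-overlapping primitives; take the origin at the lower-left of the bounding box.
Web: 14 × 210, A = 2 940 mm², y = 105 mm, Ī = 10 804 500 mm⁴.
Top flange (beyond web): 106 × 14, A = 1 484 mm², y = 203 mm, Ī = 24238.67 mm⁴.
Bottom flange (beyond web): 106 × 14, A = 1 484 mm², y = 7 mm, Ī = 24238.67 mm⁴.
By symmetry the centroid is at mid-height, ȳ = 105 mm.
Transfer each piece to the horizontal centroidal axis using Ī + A·d² with d = y − 105:
  web: d = 0 mm → contributes +10 804 500 mm⁴
  top flange (beyond web): d = 98 mm → contributes +14 276 575 mm⁴
  bottom flange (beyond web): d = -98 mm → contributes +14 276 575 mm⁴
Total I = 39 357 649 mm⁴.

I_xx ≈ 3.9358 × 10⁷ mm⁴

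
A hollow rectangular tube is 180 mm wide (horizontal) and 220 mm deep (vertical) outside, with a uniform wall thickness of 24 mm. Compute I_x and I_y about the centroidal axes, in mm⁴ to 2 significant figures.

I_x ≈ 1.0 × 10⁸ mm⁴, I_y ≈ 7.4 × 10⁷ mm⁴

Decompose the section into non-overlapping parts with the origin at the bottom-left of its bounding rectangle.
Outer rectangle: 180 × 220, A = 39 600 mm², y = 110 mm, Ī = 159 720 000 mm⁴.
Inner void (subtracted): 132 × 172, A = 22 704 mm², y = 110 mm, Ī = 55 972 928 mm⁴.
By symmetry the centroid is at mid-height, ȳ = 110 mm.
All pieces are centred on the centroidal x-axis, so I = ΣĪ (holes subtracted) = 103 747 072 mm⁴.
Repeating about the centroidal y-axis gives I_y = 73 953 792 mm⁴.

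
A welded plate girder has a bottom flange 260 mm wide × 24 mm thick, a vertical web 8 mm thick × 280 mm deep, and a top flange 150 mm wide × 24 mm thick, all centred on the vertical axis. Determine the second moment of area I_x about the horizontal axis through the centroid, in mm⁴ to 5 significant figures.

I_x ≈ 2.2912 × 10⁸ mm⁴

Break the section into simple shapes (no overlaps), measuring from the bottom-left corner of the bounding box.
Bottom plate: 260 × 24, A = 6 240 mm², y = 12 mm, Ī = 299 520 mm⁴.
Web plate: 8 × 280, A = 2 240 mm², y = 164 mm, Ī = 14 634 667 mm⁴.
Top plate: 150 × 24, A = 3 600 mm², y = 316 mm, Ī = 172 800 mm⁴.
Centroid: ȳ = ΣA·y / ΣA = 130.7815 mm.
Transfer each piece to the horizontal axis through the centroid using Ī + A·d² with d = y − 130.7815:
  bottom plate: d = -118.7815 mm → contributes +88 339 895 mm⁴
  web plate: d = 33.21854 mm → contributes +17 106 443 mm⁴
  top plate: d = 185.2185 mm → contributes +123 674 071 mm⁴
Total I = 229 120 410 mm⁴.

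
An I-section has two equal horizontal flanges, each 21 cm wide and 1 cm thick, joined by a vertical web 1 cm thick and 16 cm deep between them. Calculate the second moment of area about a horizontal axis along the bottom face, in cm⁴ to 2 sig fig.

I_base ≈ 8100 cm⁴

Decompose the section into non-overlapping parts with the origin at the bottom-left of its bounding rectangle.
Bottom flange: 21 × 1, A = 21 cm², y = 0.5 cm, Ī = 1.75 cm⁴.
Web: 1 × 16, A = 16 cm², y = 9 cm, Ī = 341.3 cm⁴.
Top flange: 21 × 1, A = 21 cm², y = 17.5 cm, Ī = 1.75 cm⁴.
Transfer each piece to the base of the section using Ī + A·d² with d = y − 0:
  bottom flange: d = 0.5 cm → contributes +7 cm⁴
  web: d = 9 cm → contributes +1 637 cm⁴
  top flange: d = 17.5 cm → contributes +6 433 cm⁴
Total I = 8 077 cm⁴.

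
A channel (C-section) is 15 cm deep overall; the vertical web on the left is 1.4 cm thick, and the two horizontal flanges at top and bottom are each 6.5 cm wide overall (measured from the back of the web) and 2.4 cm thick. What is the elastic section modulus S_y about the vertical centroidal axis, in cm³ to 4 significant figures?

Treat the section as a set of non-overlapping primitives; coordinates are from the bounding-box lower-left.
Web: 1.4 × 15, A = 21 cm², x = 0.7 cm, Ī = 3.43 cm⁴.
Top flange (beyond web): 5.1 × 2.4, A = 12.24 cm², x = 3.95 cm, Ī = 26.5302 cm⁴.
Bottom flange (beyond web): 5.1 × 2.4, A = 12.24 cm², x = 3.95 cm, Ī = 26.5302 cm⁴.
Centroid: x̄ = ΣA·x / ΣA = 2.44934 cm.
Transfer each piece to the vertical centroidal axis using Ī + A·d² with d = x − 2.44934:
  web: d = -1.74934 cm → contributes +67.694 cm⁴
  top flange (beyond web): d = 1.50066 cm → contributes +54.0944 cm⁴
  bottom flange (beyond web): d = 1.50066 cm → contributes +54.0944 cm⁴
Total I = 175.883 cm⁴.
Extreme fibre distance c = 4.05066 cm; S = I/c = 43.4208 cm³.

S_y ≈ 43.42 cm³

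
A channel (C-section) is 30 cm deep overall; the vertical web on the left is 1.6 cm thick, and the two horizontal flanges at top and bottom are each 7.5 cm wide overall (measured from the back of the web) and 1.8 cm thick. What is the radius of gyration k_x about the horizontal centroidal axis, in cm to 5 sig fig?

k_x ≈ 10.633 cm

Decompose the section into non-overlapping parts with the origin at the bottom-left of its bounding rectangle.
Web: 1.6 × 30, A = 48 cm², y = 15 cm, Ī = 3 600 cm⁴.
Top flange (beyond web): 5.9 × 1.8, A = 10.62 cm², y = 29.1 cm, Ī = 2.8674 cm⁴.
Bottom flange (beyond web): 5.9 × 1.8, A = 10.62 cm², y = 0.9 cm, Ī = 2.8674 cm⁴.
By symmetry the centroid is at mid-height, ȳ = 15 cm.
Transfer each piece to the horizontal centroidal axis using Ī + A·d² with d = y − 15:
  web: d = 0 cm → contributes +3 600 cm⁴
  top flange (beyond web): d = 14.1 cm → contributes +2114.23 cm⁴
  bottom flange (beyond web): d = -14.1 cm → contributes +2114.23 cm⁴
Total I = 7828.459 cm⁴.
Radius of gyration: k = √(I/A) = √(7828.459 / 69.24) = 10.63309 cm.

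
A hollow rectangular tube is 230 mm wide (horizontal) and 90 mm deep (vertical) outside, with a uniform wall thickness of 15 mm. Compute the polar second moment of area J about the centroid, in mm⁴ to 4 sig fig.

Treat the section as a set of non-overlapping primitives; coordinates are from the bounding-box lower-left.
Outer rectangle: 230 × 90, A = 20 700 mm², y = 45 mm, Ī = 13 972 500 mm⁴.
Inner void (subtracted): 200 × 60, A = 12 000 mm², y = 45 mm, Ī = 3 600 000 mm⁴.
By symmetry the centroid is at mid-height, ȳ = 45 mm.
All pieces are centred on the centroidal x-axis, so I = ΣĪ (holes subtracted) = 10 372 500 mm⁴.
Repeating about the centroidal y-axis gives I_y = 51 252 500 mm⁴.
Polar second moment: J = I_x + I_y = 61 625 000 mm⁴.

J ≈ 6.163 × 10⁷ mm⁴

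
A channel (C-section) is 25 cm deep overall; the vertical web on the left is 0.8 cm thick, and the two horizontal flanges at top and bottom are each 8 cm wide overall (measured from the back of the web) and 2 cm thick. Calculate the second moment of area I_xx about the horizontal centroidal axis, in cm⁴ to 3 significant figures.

Break the section into simple shapes (no overlaps), measuring from the bottom-left corner of the bounding box.
Web: 0.8 × 25, A = 20 cm², y = 12.5 cm, Ī = 1041.7 cm⁴.
Top flange (beyond web): 7.2 × 2, A = 14.4 cm², y = 24 cm, Ī = 4.8 cm⁴.
Bottom flange (beyond web): 7.2 × 2, A = 14.4 cm², y = 1 cm, Ī = 4.8 cm⁴.
By symmetry the centroid is at mid-height, ȳ = 12.5 cm.
Transfer each piece to the horizontal centroidal axis using Ī + A·d² with d = y − 12.5:
  web: d = 0 cm → contributes +1041.7 cm⁴
  top flange (beyond web): d = 11.5 cm → contributes +1909.2 cm⁴
  bottom flange (beyond web): d = -11.5 cm → contributes +1909.2 cm⁴
Total I = 4860.1 cm⁴.

I_xx ≈ 4860 cm⁴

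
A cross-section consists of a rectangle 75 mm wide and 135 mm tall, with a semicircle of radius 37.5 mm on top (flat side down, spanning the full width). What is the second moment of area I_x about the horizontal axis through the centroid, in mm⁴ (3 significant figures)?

I_x ≈ 2.82 × 10⁷ mm⁴

Break the section into simple shapes (no overlaps), measuring from the bottom-left corner of the bounding box.
Rectangular body: 75 × 135, A = 10 125 mm², y = 67.5 mm, Ī = 15 377 344 mm⁴.
Semicircular cap: semicircle r = 37.5, A = 2208.9 mm², y = 150.92 mm, Ī = 217 049 mm⁴.
Centroid: ȳ = ΣA·y / ΣA = 82.439 mm.
Transfer each piece to the horizontal axis through the centroid using Ī + A·d² with d = y − 82.439:
  rectangular body: d = -14.939 mm → contributes +17 637 041 mm⁴
  semicircular cap: d = 68.476 mm → contributes +10 574 736 mm⁴
Total I = 28 211 777 mm⁴.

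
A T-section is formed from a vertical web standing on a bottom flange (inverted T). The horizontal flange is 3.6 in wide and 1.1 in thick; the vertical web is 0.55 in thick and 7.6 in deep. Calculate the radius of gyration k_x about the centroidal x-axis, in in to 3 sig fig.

Break the section into simple shapes (no overlaps), measuring from the bottom-left corner of the bounding box.
Flange: 3.6 × 1.1, A = 3.96 in², y = 0.55 in, Ī = 0.3993 in⁴.
Web: 0.55 × 7.6, A = 4.18 in², y = 4.9 in, Ī = 20.12 in⁴.
Centroid: ȳ = ΣA·y / ΣA = 2.7838 in.
Transfer each piece to the centroidal x-axis using Ī + A·d² with d = y − 2.7838:
  flange: d = -2.2338 in → contributes +20.159 in⁴
  web: d = 2.1162 in → contributes +38.839 in⁴
Total I = 58.998 in⁴.
Radius of gyration: k = √(I/A) = √(58.998 / 8.14) = 2.6922 in.

k_x ≈ 2.69 in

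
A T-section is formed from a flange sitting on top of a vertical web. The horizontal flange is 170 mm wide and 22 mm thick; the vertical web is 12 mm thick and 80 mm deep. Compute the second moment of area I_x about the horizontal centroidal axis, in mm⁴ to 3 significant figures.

I_x ≈ 2.65 × 10⁶ mm⁴

Split into non-overlapping primitives; take the origin at the lower-left of the bounding box.
Flange: 170 × 22, A = 3 740 mm², y = 91 mm, Ī = 150 847 mm⁴.
Web: 12 × 80, A = 960 mm², y = 40 mm, Ī = 512 000 mm⁴.
Centroid: ȳ = ΣA·y / ΣA = 80.583 mm.
Transfer each piece to the horizontal centroidal axis using Ī + A·d² with d = y − 80.583:
  flange: d = 10.417 mm → contributes +556 690 mm⁴
  web: d = -40.583 mm → contributes +2 093 099 mm⁴
Total I = 2 649 789 mm⁴.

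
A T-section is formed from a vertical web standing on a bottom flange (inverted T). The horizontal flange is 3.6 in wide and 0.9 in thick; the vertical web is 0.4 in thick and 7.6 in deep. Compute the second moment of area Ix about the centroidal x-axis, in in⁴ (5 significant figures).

Ix ≈ 43.181 in⁴

Break the section into simple shapes (no overlaps), measuring from the bottom-left corner of the bounding box.
Flange: 3.6 × 0.9, A = 3.24 in², y = 0.45 in, Ī = 0.2187 in⁴.
Web: 0.4 × 7.6, A = 3.04 in², y = 4.7 in, Ī = 14.63253 in⁴.
Centroid: ȳ = ΣA·y / ΣA = 2.507325 in.
Transfer each piece to the centroidal x-axis using Ī + A·d² with d = y − 2.507325:
  flange: d = -2.057325 in → contributes +13.93228 in⁴
  web: d = 2.192675 in → contributes +29.24832 in⁴
Total I = 43.1806 in⁴.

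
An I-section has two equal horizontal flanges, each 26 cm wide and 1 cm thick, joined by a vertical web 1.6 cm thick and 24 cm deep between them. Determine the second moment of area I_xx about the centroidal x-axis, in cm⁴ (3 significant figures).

Treat the section as a set of non-overlapping primitives; coordinates are from the bounding-box lower-left.
Bottom flange: 26 × 1, A = 26 cm², y = 0.5 cm, Ī = 2.1667 cm⁴.
Web: 1.6 × 24, A = 38.4 cm², y = 13 cm, Ī = 1843.2 cm⁴.
Top flange: 26 × 1, A = 26 cm², y = 25.5 cm, Ī = 2.1667 cm⁴.
By symmetry the centroid is at mid-height, ȳ = 13 cm.
Transfer each piece to the centroidal x-axis using Ī + A·d² with d = y − 13:
  bottom flange: d = -12.5 cm → contributes +4064.7 cm⁴
  web: d = 0 cm → contributes +1843.2 cm⁴
  top flange: d = 12.5 cm → contributes +4064.7 cm⁴
Total I = 9972.5 cm⁴.

I_xx ≈ 9970 cm⁴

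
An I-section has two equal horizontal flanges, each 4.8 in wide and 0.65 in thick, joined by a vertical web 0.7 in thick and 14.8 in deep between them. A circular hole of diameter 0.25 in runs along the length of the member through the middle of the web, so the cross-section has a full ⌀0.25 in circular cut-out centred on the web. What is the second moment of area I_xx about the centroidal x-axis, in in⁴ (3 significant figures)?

Decompose the section into non-overlapping parts with the origin at the bottom-left of its bounding rectangle.
Bottom flange: 4.8 × 0.65, A = 3.12 in², y = 0.325 in, Ī = 0.10985 in⁴.
Web: 0.7 × 14.8, A = 10.36 in², y = 8.05 in, Ī = 189.1 in⁴.
Top flange: 4.8 × 0.65, A = 3.12 in², y = 15.775 in, Ī = 0.10985 in⁴.
Hole (subtracted): ⌀0.25, A = 0.049087 in², y = 8.05 in, Ī = 0.00019175 in⁴.
By symmetry the centroid is at mid-height, ȳ = 8.05 in.
Transfer each piece to the centroidal x-axis using Ī + A·d² with d = y − 8.05:
  bottom flange: d = -7.725 in → contributes +186.3 in⁴
  web: d = 0 in → contributes +189.1 in⁴
  top flange: d = 7.725 in → contributes +186.3 in⁴
  hole: d = 0 in → contributes −0.00019175 in⁴
Total I = 561.7 in⁴.

I_xx ≈ 562 in⁴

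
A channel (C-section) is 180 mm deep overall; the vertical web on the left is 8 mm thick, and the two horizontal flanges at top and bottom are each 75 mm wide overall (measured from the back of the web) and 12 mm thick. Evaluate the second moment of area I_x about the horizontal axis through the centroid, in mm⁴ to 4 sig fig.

I_x ≈ 1.525 × 10⁷ mm⁴

Decompose the section into non-overlapping parts with the origin at the bottom-left of its bounding rectangle.
Web: 8 × 180, A = 1 440 mm², y = 90 mm, Ī = 3 888 000 mm⁴.
Top flange (beyond web): 67 × 12, A = 804 mm², y = 174 mm, Ī = 9 648 mm⁴.
Bottom flange (beyond web): 67 × 12, A = 804 mm², y = 6 mm, Ī = 9 648 mm⁴.
By symmetry the centroid is at mid-height, ȳ = 90 mm.
Transfer each piece to the horizontal axis through the centroid using Ī + A·d² with d = y − 90:
  web: d = 0 mm → contributes +3 888 000 mm⁴
  top flange (beyond web): d = 84 mm → contributes +5 682 672 mm⁴
  bottom flange (beyond web): d = -84 mm → contributes +5 682 672 mm⁴
Total I = 15 253 344 mm⁴.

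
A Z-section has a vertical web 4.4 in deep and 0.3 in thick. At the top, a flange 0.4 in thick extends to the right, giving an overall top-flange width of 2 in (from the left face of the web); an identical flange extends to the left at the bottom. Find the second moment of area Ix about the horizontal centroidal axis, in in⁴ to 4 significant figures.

Split into non-overlapping primitives; take the origin at the lower-left of the bounding box.
Web: 0.3 × 4.4, A = 1.32 in², y = 2.2 in, Ī = 2.1296 in⁴.
Top flange (beyond web): 1.7 × 0.4, A = 0.68 in², y = 4.2 in, Ī = 0.00906667 in⁴.
Bottom flange (beyond web): 1.7 × 0.4, A = 0.68 in², y = 0.2 in, Ī = 0.00906667 in⁴.
Centroid: ȳ = ΣA·y / ΣA = 2.2 in.
Transfer each piece to the horizontal centroidal axis using Ī + A·d² with d = y − 2.2:
  web: d = 0 in → contributes +2.1296 in⁴
  top flange (beyond web): d = 2 in → contributes +2.72907 in⁴
  bottom flange (beyond web): d = -2 in → contributes +2.72907 in⁴
Total I = 7.58773 in⁴.

Ix ≈ 7.588 in⁴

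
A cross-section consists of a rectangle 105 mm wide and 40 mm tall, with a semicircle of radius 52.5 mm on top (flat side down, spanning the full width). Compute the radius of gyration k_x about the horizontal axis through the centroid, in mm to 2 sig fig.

Split into non-overlapping primitives; take the origin at the lower-left of the bounding box.
Rectangular body: 105 × 40, A = 4 200 mm², y = 20 mm, Ī = 560 000 mm⁴.
Semicircular cap: semicircle r = 52.5, A = 4 330 mm², y = 62.28 mm, Ī = 833 814 mm⁴.
Centroid: ȳ = ΣA·y / ΣA = 41.46 mm.
Transfer each piece to the horizontal axis through the centroid using Ī + A·d² with d = y − 41.46:
  rectangular body: d = -21.46 mm → contributes +2 494 564 mm⁴
  semicircular cap: d = 20.82 mm → contributes +2 710 510 mm⁴
Total I = 5 205 074 mm⁴.
Radius of gyration: k = √(I/A) = √(5 205 074 / 8 530) = 24.7 mm.

k_x ≈ 25 mm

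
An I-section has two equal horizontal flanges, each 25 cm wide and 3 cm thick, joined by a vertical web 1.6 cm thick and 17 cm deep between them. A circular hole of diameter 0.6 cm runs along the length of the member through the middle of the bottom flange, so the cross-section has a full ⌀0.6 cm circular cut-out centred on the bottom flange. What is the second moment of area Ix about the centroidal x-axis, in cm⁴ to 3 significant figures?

Ix ≈ 1.57 × 10⁴ cm⁴

Break the section into simple shapes (no overlaps), measuring from the bottom-left corner of the bounding box.
Bottom flange: 25 × 3, A = 75 cm², y = 1.5 cm, Ī = 56.25 cm⁴.
Web: 1.6 × 17, A = 27.2 cm², y = 11.5 cm, Ī = 655.07 cm⁴.
Top flange: 25 × 3, A = 75 cm², y = 21.5 cm, Ī = 56.25 cm⁴.
Hole (subtracted): ⌀0.6, A = 0.28274 cm², y = 1.5 cm, Ī = 0.0063617 cm⁴.
Centroid: ȳ = ΣA·y / ΣA = 11.516 cm.
Transfer each piece to the centroidal x-axis using Ī + A·d² with d = y − 11.516:
  bottom flange: d = -10.016 cm → contributes +7580.2 cm⁴
  web: d = -0.015982 cm → contributes +655.07 cm⁴
  top flange: d = 9.984 cm → contributes +7532.3 cm⁴
  hole: d = -10.016 cm → contributes −28.371 cm⁴
Total I = 15 739 cm⁴.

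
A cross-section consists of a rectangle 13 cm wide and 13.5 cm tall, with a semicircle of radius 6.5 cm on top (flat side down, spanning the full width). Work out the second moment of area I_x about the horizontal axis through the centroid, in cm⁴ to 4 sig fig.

Decompose the section into non-overlapping parts with the origin at the bottom-left of its bounding rectangle.
Rectangular body: 13 × 13.5, A = 175.5 cm², y = 6.75 cm, Ī = 2665.41 cm⁴.
Semicircular cap: semicircle r = 6.5, A = 66.3661 cm², y = 16.2587 cm, Ī = 195.923 cm⁴.
Centroid: ȳ = ΣA·y / ΣA = 9.35911 cm.
Transfer each piece to the horizontal axis through the centroid using Ī + A·d² with d = y − 9.35911:
  rectangular body: d = -2.60911 cm → contributes +3860.11 cm⁴
  semicircular cap: d = 6.89958 cm → contributes +3355.23 cm⁴
Total I = 7215.34 cm⁴.

I_x ≈ 7215 cm⁴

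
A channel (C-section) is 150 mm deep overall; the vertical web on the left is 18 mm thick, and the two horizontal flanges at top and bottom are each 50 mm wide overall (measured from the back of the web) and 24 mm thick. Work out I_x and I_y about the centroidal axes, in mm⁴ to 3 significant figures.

Treat the section as a set of non-overlapping primitives; coordinates are from the bounding-box lower-left.
Web: 18 × 150, A = 2 700 mm², y = 75 mm, Ī = 5 062 500 mm⁴.
Top flange (beyond web): 32 × 24, A = 768 mm², y = 138 mm, Ī = 36 864 mm⁴.
Bottom flange (beyond web): 32 × 24, A = 768 mm², y = 12 mm, Ī = 36 864 mm⁴.
By symmetry the centroid is at mid-height, ȳ = 75 mm.
Transfer each piece to the centroidal x-axis using Ī + A·d² with d = y − 75:
  web: d = 0 mm → contributes +5 062 500 mm⁴
  top flange (beyond web): d = 63 mm → contributes +3 085 056 mm⁴
  bottom flange (beyond web): d = -63 mm → contributes +3 085 056 mm⁴
Total I = 11 232 612 mm⁴.
For the y-axis: x̄ = 18.065 mm.
Repeating about the centroidal y-axis gives I_y = 815 870 mm⁴.

I_x ≈ 1.12 × 10⁷ mm⁴, I_y ≈ 8.16 × 10⁵ mm⁴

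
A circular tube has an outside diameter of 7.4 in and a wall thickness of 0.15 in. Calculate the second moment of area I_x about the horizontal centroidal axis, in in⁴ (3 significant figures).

Treat the section as a set of non-overlapping primitives; coordinates are from the bounding-box lower-left.
Outer circle: ⌀7.4, A = 43.008 in², y = 3.7 in, Ī = 147.2 in⁴.
Bore (subtracted): ⌀7.1, A = 39.592 in², y = 3.7 in, Ī = 124.74 in⁴.
By symmetry the centroid is at mid-height, ȳ = 3.7 in.
All pieces are centred on the horizontal centroidal axis, so I = ΣĪ (holes subtracted) = 22.457 in⁴.

I_x ≈ 22.5 in⁴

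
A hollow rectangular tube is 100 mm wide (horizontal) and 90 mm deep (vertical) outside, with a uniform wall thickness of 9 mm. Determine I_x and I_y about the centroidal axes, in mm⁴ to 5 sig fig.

Decompose the section into non-overlapping parts with the origin at the bottom-left of its bounding rectangle.
Outer rectangle: 100 × 90, A = 9 000 mm², y = 45 mm, Ī = 6 075 000 mm⁴.
Inner void (subtracted): 82 × 72, A = 5 904 mm², y = 45 mm, Ī = 2 550 528 mm⁴.
By symmetry the centroid is at mid-height, ȳ = 45 mm.
All pieces are centred on the centroidal x-axis, so I = ΣĪ (holes subtracted) = 3 524 472 mm⁴.
Repeating about the centroidal y-axis gives I_y = 4 191 792 mm⁴.

I_x ≈ 3.5245 × 10⁶ mm⁴, I_y ≈ 4.1918 × 10⁶ mm⁴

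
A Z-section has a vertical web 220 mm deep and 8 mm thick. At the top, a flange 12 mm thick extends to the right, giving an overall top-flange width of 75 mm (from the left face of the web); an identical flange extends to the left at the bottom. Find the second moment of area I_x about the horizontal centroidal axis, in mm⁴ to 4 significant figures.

I_x ≈ 2.451 × 10⁷ mm⁴

Decompose the section into non-overlapping parts with the origin at the bottom-left of its bounding rectangle.
Web: 8 × 220, A = 1 760 mm², y = 110 mm, Ī = 7 098 667 mm⁴.
Top flange (beyond web): 67 × 12, A = 804 mm², y = 214 mm, Ī = 9 648 mm⁴.
Bottom flange (beyond web): 67 × 12, A = 804 mm², y = 6 mm, Ī = 9 648 mm⁴.
Centroid: ȳ = ΣA·y / ΣA = 110 mm.
Transfer each piece to the horizontal centroidal axis using Ī + A·d² with d = y − 110:
  web: d = 0 mm → contributes +7 098 667 mm⁴
  top flange (beyond web): d = 104 mm → contributes +8 705 712 mm⁴
  bottom flange (beyond web): d = -104 mm → contributes +8 705 712 mm⁴
Total I = 24 510 091 mm⁴.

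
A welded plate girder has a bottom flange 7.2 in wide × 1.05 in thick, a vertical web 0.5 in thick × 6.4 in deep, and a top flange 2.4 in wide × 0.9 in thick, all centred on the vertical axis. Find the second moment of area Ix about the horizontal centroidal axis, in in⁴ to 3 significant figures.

Treat the section as a set of non-overlapping primitives; coordinates are from the bounding-box lower-left.
Bottom plate: 7.2 × 1.05, A = 7.56 in², y = 0.525 in, Ī = 0.69458 in⁴.
Web plate: 0.5 × 6.4, A = 3.2 in², y = 4.25 in, Ī = 10.923 in⁴.
Top plate: 2.4 × 0.9, A = 2.16 in², y = 7.9 in, Ī = 0.1458 in⁴.
Centroid: ȳ = ΣA·y / ΣA = 2.6806 in.
Transfer each piece to the horizontal centroidal axis using Ī + A·d² with d = y − 2.6806:
  bottom plate: d = -2.1556 in → contributes +35.822 in⁴
  web plate: d = 1.5694 in → contributes +18.805 in⁴
  top plate: d = 5.2194 in → contributes +58.989 in⁴
Total I = 113.62 in⁴.

Ix ≈ 114 in⁴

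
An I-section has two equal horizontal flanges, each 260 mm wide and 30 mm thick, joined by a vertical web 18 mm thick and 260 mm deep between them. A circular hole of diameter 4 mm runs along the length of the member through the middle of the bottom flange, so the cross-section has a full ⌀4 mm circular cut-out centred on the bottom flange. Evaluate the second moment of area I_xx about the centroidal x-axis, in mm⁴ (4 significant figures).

I_xx ≈ 3.553 × 10⁸ mm⁴

Break the section into simple shapes (no overlaps), measuring from the bottom-left corner of the bounding box.
Bottom flange: 260 × 30, A = 7 800 mm², y = 15 mm, Ī = 585 000 mm⁴.
Web: 18 × 260, A = 4 680 mm², y = 160 mm, Ī = 26 364 000 mm⁴.
Top flange: 260 × 30, A = 7 800 mm², y = 305 mm, Ī = 585 000 mm⁴.
Hole (subtracted): ⌀4, A = 12.5664 mm², y = 15 mm, Ī = 12.5664 mm⁴.
Centroid: ȳ = ΣA·y / ΣA = 160.09 mm.
Transfer each piece to the centroidal x-axis using Ī + A·d² with d = y − 160.09:
  bottom flange: d = -145.09 mm → contributes +164 783 426 mm⁴
  web: d = -0.089904 mm → contributes +26 364 038 mm⁴
  top flange: d = 144.91 mm → contributes +164 376 700 mm⁴
  hole: d = -145.09 mm → contributes −264 548 mm⁴
Total I = 355 259 616 mm⁴.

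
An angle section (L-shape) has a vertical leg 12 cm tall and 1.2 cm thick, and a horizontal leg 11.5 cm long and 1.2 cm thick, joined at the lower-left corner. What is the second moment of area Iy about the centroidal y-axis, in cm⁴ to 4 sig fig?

Split into non-overlapping primitives; take the origin at the lower-left of the bounding box.
Vertical leg: 1.2 × 12, A = 14.4 cm², x = 0.6 cm, Ī = 1.728 cm⁴.
Horizontal leg (remainder): 10.3 × 1.2, A = 12.36 cm², x = 6.35 cm, Ī = 109.273 cm⁴.
Centroid: x̄ = ΣA·x / ΣA = 3.25583 cm.
Transfer each piece to the centroidal y-axis using Ī + A·d² with d = x − 3.25583:
  vertical leg: d = -2.65583 cm → contributes +103.297 cm⁴
  horizontal leg (remainder): d = 3.09417 cm → contributes +227.606 cm⁴
Total I = 330.903 cm⁴.

Iy ≈ 330.9 cm⁴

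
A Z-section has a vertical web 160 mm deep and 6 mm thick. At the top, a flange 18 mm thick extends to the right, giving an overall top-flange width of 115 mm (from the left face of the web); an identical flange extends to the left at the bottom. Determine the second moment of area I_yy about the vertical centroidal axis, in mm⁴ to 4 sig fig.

Break the section into simple shapes (no overlaps), measuring from the bottom-left corner of the bounding box.
Web: 6 × 160, A = 960 mm², x = 112 mm, Ī = 2 880 mm⁴.
Top flange (beyond web): 109 × 18, A = 1 962 mm², x = 169.5 mm, Ī = 1 942 544 mm⁴.
Bottom flange (beyond web): 109 × 18, A = 1 962 mm², x = 54.5 mm, Ī = 1 942 544 mm⁴.
Centroid: x̄ = ΣA·x / ΣA = 112 mm.
Transfer each piece to the vertical centroidal axis using Ī + A·d² with d = x − 112:
  web: d = 0 mm → contributes +2 880 mm⁴
  top flange (beyond web): d = 57.5 mm → contributes +8 429 406 mm⁴
  bottom flange (beyond web): d = -57.5 mm → contributes +8 429 406 mm⁴
Total I = 16 861 692 mm⁴.

I_yy ≈ 1.686 × 10⁷ mm⁴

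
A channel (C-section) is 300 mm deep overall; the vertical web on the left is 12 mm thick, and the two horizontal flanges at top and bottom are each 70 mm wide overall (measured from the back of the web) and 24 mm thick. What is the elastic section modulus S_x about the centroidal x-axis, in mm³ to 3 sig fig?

S_x ≈ 5.34 × 10⁵ mm³

Break the section into simple shapes (no overlaps), measuring from the bottom-left corner of the bounding box.
Web: 12 × 300, A = 3 600 mm², y = 150 mm, Ī = 27 000 000 mm⁴.
Top flange (beyond web): 58 × 24, A = 1 392 mm², y = 288 mm, Ī = 66 816 mm⁴.
Bottom flange (beyond web): 58 × 24, A = 1 392 mm², y = 12 mm, Ī = 66 816 mm⁴.
By symmetry the centroid is at mid-height, ȳ = 150 mm.
Transfer each piece to the centroidal x-axis using Ī + A·d² with d = y − 150:
  web: d = 0 mm → contributes +27 000 000 mm⁴
  top flange (beyond web): d = 138 mm → contributes +26 576 064 mm⁴
  bottom flange (beyond web): d = -138 mm → contributes +26 576 064 mm⁴
Total I = 80 152 128 mm⁴.
Extreme fibre distance c = 150 mm; S = I/c = 534 348 mm³.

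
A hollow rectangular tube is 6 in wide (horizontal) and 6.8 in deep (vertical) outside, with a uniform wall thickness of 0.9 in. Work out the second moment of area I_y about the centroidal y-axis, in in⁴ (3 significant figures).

I_y ≈ 91.5 in⁴

Split into non-overlapping primitives; take the origin at the lower-left of the bounding box.
Outer rectangle: 6 × 6.8, A = 40.8 in², x = 3 in, Ī = 122.4 in⁴.
Inner void (subtracted): 4.2 × 5, A = 21 in², x = 3 in, Ī = 30.87 in⁴.
By symmetry the centroid is at mid-width, x̄ = 3 in.
All pieces are centred on the centroidal y-axis, so I = ΣĪ (holes subtracted) = 91.53 in⁴.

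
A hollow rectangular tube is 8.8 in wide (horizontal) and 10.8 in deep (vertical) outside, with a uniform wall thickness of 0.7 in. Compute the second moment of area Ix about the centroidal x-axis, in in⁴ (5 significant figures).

Ix ≈ 411.60 in⁴

Decompose the section into non-overlapping parts with the origin at the bottom-left of its bounding rectangle.
Outer rectangle: 8.8 × 10.8, A = 95.04 in², y = 5.4 in, Ī = 923.7888 in⁴.
Inner void (subtracted): 7.4 × 9.4, A = 69.56 in², y = 5.4 in, Ī = 512.1935 in⁴.
By symmetry the centroid is at mid-height, ȳ = 5.4 in.
All pieces are centred on the centroidal x-axis, so I = ΣĪ (holes subtracted) = 411.5953 in⁴.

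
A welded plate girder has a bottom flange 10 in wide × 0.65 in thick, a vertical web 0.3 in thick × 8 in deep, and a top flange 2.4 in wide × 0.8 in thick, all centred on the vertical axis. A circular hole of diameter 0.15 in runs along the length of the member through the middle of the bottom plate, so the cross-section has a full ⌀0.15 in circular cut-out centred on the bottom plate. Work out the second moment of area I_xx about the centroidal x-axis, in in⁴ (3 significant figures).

I_xx ≈ 136 in⁴

Treat the section as a set of non-overlapping primitives; coordinates are from the bounding-box lower-left.
Bottom plate: 10 × 0.65, A = 6.5 in², y = 0.325 in, Ī = 0.22885 in⁴.
Web plate: 0.3 × 8, A = 2.4 in², y = 4.65 in, Ī = 12.8 in⁴.
Top plate: 2.4 × 0.8, A = 1.92 in², y = 9.05 in, Ī = 0.1024 in⁴.
Hole (subtracted): ⌀0.15, A = 0.017671 in², y = 0.325 in, Ī = 0.00002485 in⁴.
Centroid: ȳ = ΣA·y / ΣA = 2.8367 in.
Transfer each piece to the centroidal x-axis using Ī + A·d² with d = y − 2.8367:
  bottom plate: d = -2.5117 in → contributes +41.234 in⁴
  web plate: d = 1.8133 in → contributes +20.692 in⁴
  top plate: d = 6.2133 in → contributes +74.225 in⁴
  hole: d = -2.5117 in → contributes −0.11151 in⁴
Total I = 136.04 in⁴.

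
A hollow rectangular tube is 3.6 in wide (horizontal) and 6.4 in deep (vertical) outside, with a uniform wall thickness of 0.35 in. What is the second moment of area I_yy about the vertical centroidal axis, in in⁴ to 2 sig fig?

I_yy ≈ 13 in⁴

Split into non-overlapping primitives; take the origin at the lower-left of the bounding box.
Outer rectangle: 3.6 × 6.4, A = 23.04 in², x = 1.8 in, Ī = 24.88 in⁴.
Inner void (subtracted): 2.9 × 5.7, A = 16.53 in², x = 1.8 in, Ī = 11.58 in⁴.
By symmetry the centroid is at mid-width, x̄ = 1.8 in.
All pieces are centred on the vertical centroidal axis, so I = ΣĪ (holes subtracted) = 13.3 in⁴.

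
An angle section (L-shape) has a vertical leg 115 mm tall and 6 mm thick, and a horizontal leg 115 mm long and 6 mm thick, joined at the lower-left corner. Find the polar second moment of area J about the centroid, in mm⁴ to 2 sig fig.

Decompose the section into non-overlapping parts with the origin at the bottom-left of its bounding rectangle.
Vertical leg: 6 × 115, A = 690 mm², y = 57.5 mm, Ī = 760 438 mm⁴.
Horizontal leg (remainder): 109 × 6, A = 654 mm², y = 3 mm, Ī = 1 962 mm⁴.
Centroid: ȳ = ΣA·y / ΣA = 30.98 mm.
Transfer each piece to the centroidal x-axis using Ī + A·d² with d = y − 30.98:
  vertical leg: d = 26.52 mm → contributes +1 245 725 mm⁴
  horizontal leg (remainder): d = -27.98 mm → contributes +513 963 mm⁴
Total I = 1 759 687 mm⁴.
For the y-axis: x̄ = 30.98 mm.
Repeating about the centroidal y-axis gives I_y = 1 759 687 mm⁴.
Polar second moment: J = I_x + I_y = 3 519 375 mm⁴.

J ≈ 3.5 × 10⁶ mm⁴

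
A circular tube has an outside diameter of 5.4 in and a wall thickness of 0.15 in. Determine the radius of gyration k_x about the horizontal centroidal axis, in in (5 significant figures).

k_x ≈ 1.8569 in

Split into non-overlapping primitives; take the origin at the lower-left of the bounding box.
Outer circle: ⌀5.4, A = 22.90221 in², y = 2.7 in, Ī = 41.73928 in⁴.
Bore (subtracted): ⌀5.1, A = 20.42821 in², y = 2.7 in, Ī = 33.2086 in⁴.
By symmetry the centroid is at mid-height, ȳ = 2.7 in.
All pieces are centred on the horizontal centroidal axis, so I = ΣĪ (holes subtracted) = 8.530676 in⁴.
Radius of gyration: k = √(I/A) = √(8.530676 / 2.474004) = 1.856913 in.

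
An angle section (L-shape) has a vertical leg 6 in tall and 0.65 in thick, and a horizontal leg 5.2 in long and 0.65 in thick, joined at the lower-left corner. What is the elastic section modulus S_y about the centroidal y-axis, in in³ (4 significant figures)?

S_y ≈ 4.425 in³

Break the section into simple shapes (no overlaps), measuring from the bottom-left corner of the bounding box.
Vertical leg: 0.65 × 6, A = 3.9 in², x = 0.325 in, Ī = 0.137313 in⁴.
Horizontal leg (remainder): 4.55 × 0.65, A = 2.9575 in², x = 2.925 in, Ī = 5.1023 in⁴.
Centroid: x̄ = ΣA·x / ΣA = 1.44633 in.
Transfer each piece to the centroidal y-axis using Ī + A·d² with d = x − 1.44633:
  vertical leg: d = -1.12133 in → contributes +5.04107 in⁴
  horizontal leg (remainder): d = 1.47867 in → contributes +11.5688 in⁴
Total I = 16.6099 in⁴.
Extreme fibre distance c = 3.75367 in; S = I/c = 4.42497 in³.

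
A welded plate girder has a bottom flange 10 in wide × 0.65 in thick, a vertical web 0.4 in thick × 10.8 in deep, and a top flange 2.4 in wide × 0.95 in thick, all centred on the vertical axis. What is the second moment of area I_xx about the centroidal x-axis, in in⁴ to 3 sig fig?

I_xx ≈ 291 in⁴

Decompose the section into non-overlapping parts with the origin at the bottom-left of its bounding rectangle.
Bottom plate: 10 × 0.65, A = 6.5 in², y = 0.325 in, Ī = 0.22885 in⁴.
Web plate: 0.4 × 10.8, A = 4.32 in², y = 6.05 in, Ī = 41.99 in⁴.
Top plate: 2.4 × 0.95, A = 2.28 in², y = 11.925 in, Ī = 0.17148 in⁴.
Centroid: ȳ = ΣA·y / ΣA = 4.2319 in.
Transfer each piece to the centroidal x-axis using Ī + A·d² with d = y − 4.2319:
  bottom plate: d = -3.9069 in → contributes +99.442 in⁴
  web plate: d = 1.8181 in → contributes +56.271 in⁴
  top plate: d = 7.6931 in → contributes +135.11 in⁴
Total I = 290.82 in⁴.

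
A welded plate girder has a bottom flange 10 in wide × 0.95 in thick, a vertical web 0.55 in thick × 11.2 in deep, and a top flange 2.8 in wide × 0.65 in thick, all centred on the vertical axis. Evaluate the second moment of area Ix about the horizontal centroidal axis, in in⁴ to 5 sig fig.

Ix ≈ 353.68 in⁴

Break the section into simple shapes (no overlaps), measuring from the bottom-left corner of the bounding box.
Bottom plate: 10 × 0.95, A = 9.5 in², y = 0.475 in, Ī = 0.7144792 in⁴.
Web plate: 0.55 × 11.2, A = 6.16 in², y = 6.55 in, Ī = 64.39253 in⁴.
Top plate: 2.8 × 0.65, A = 1.82 in², y = 12.475 in, Ī = 0.06407917 in⁴.
Centroid: ȳ = ΣA·y / ΣA = 3.865275 in.
Transfer each piece to the horizontal centroidal axis using Ī + A·d² with d = y − 3.865275:
  bottom plate: d = -3.390275 in → contributes +109.9071 in⁴
  web plate: d = 2.684725 in → contributes +108.7923 in⁴
  top plate: d = 8.609725 in → contributes +134.9759 in⁴
Total I = 353.6753 in⁴.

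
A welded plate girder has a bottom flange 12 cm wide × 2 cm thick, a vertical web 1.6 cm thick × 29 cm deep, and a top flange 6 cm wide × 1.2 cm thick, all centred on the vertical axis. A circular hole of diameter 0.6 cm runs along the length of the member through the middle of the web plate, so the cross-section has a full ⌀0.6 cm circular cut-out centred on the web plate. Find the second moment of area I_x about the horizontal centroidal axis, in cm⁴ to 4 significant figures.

Break the section into simple shapes (no overlaps), measuring from the bottom-left corner of the bounding box.
Bottom plate: 12 × 2, A = 24 cm², y = 1 cm, Ī = 8 cm⁴.
Web plate: 1.6 × 29, A = 46.4 cm², y = 16.5 cm, Ī = 3251.87 cm⁴.
Top plate: 6 × 1.2, A = 7.2 cm², y = 31.6 cm, Ī = 0.864 cm⁴.
Hole (subtracted): ⌀0.6, A = 0.282743 cm², y = 16.5 cm, Ī = 0.00636173 cm⁴.
Centroid: ȳ = ΣA·y / ΣA = 13.0948 cm.
Transfer each piece to the horizontal centroidal axis using Ī + A·d² with d = y − 13.0948:
  bottom plate: d = -12.0948 cm → contributes +3518.83 cm⁴
  web plate: d = 3.40519 cm → contributes +3789.89 cm⁴
  top plate: d = 18.5052 cm → contributes +2466.45 cm⁴
  hole: d = 3.40519 cm → contributes −3.28486 cm⁴
Total I = 9771.88 cm⁴.

I_x ≈ 9772 cm⁴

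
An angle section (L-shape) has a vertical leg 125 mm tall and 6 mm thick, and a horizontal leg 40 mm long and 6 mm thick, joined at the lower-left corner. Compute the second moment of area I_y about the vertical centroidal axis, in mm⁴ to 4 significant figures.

I_y ≈ 8.605 × 10⁴ mm⁴

Break the section into simple shapes (no overlaps), measuring from the bottom-left corner of the bounding box.
Vertical leg: 6 × 125, A = 750 mm², x = 3 mm, Ī = 2 250 mm⁴.
Horizontal leg (remainder): 34 × 6, A = 204 mm², x = 23 mm, Ī = 19 652 mm⁴.
Centroid: x̄ = ΣA·x / ΣA = 7.27673 mm.
Transfer each piece to the vertical centroidal axis using Ī + A·d² with d = x − 7.27673:
  vertical leg: d = -4.27673 mm → contributes +15967.8 mm⁴
  horizontal leg (remainder): d = 15.7233 mm → contributes +70085.1 mm⁴
Total I = 86052.9 mm⁴.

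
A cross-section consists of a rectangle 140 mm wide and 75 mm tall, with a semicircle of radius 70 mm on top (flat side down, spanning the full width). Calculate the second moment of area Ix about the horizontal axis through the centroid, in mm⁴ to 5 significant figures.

Ix ≈ 2.7619 × 10⁷ mm⁴

Decompose the section into non-overlapping parts with the origin at the bottom-left of its bounding rectangle.
Rectangular body: 140 × 75, A = 10 500 mm², y = 37.5 mm, Ī = 4 921 875 mm⁴.
Semicircular cap: semicircle r = 70, A = 7696.902 mm², y = 104.7089 mm, Ī = 2 635 265 mm⁴.
Centroid: ȳ = ΣA·y / ΣA = 65.92794 mm.
Transfer each piece to the horizontal axis through the centroid using Ī + A·d² with d = y − 65.92794:
  rectangular body: d = -28.42794 mm → contributes +13 407 428 mm⁴
  semicircular cap: d = 38.78098 mm → contributes +14 211 131 mm⁴
Total I = 27 618 560 mm⁴.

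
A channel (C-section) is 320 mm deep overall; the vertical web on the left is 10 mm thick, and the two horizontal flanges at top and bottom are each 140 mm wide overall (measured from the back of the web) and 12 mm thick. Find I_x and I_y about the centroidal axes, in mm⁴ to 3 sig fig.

Break the section into simple shapes (no overlaps), measuring from the bottom-left corner of the bounding box.
Web: 10 × 320, A = 3 200 mm², y = 160 mm, Ī = 27 306 667 mm⁴.
Top flange (beyond web): 130 × 12, A = 1 560 mm², y = 314 mm, Ī = 18 720 mm⁴.
Bottom flange (beyond web): 130 × 12, A = 1 560 mm², y = 6 mm, Ī = 18 720 mm⁴.
By symmetry the centroid is at mid-height, ȳ = 160 mm.
Transfer each piece to the centroidal x-axis using Ī + A·d² with d = y − 160:
  web: d = 0 mm → contributes +27 306 667 mm⁴
  top flange (beyond web): d = 154 mm → contributes +37 015 680 mm⁴
  bottom flange (beyond web): d = -154 mm → contributes +37 015 680 mm⁴
Total I = 101 338 027 mm⁴.
For the y-axis: x̄ = 39.557 mm.
Repeating about the centroidal y-axis gives I_y = 12 161 426 mm⁴.

I_x ≈ 1.01 × 10⁸ mm⁴, I_y ≈ 1.22 × 10⁷ mm⁴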